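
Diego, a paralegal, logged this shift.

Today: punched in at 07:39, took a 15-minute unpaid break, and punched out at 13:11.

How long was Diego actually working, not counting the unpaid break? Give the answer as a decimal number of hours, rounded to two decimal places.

5.28 hours

Today: 07:39–13:11 = 5 h 32 min; less 15 min break → 5 h 17 min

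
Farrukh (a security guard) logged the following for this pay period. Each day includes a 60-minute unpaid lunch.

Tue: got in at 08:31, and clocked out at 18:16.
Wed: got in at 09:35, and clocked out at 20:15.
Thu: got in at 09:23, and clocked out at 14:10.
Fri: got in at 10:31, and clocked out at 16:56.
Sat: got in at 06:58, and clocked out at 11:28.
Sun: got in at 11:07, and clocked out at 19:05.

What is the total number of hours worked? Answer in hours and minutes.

Tue: 08:31–18:16 = 9 h 45 min; less 60 min break → 8 h 45 min
Wed: 09:35–20:15 = 10 h 40 min; less 60 min break → 9 h 40 min
Thu: 09:23–14:10 = 4 h 47 min; less 60 min break → 3 h 47 min
Fri: 10:31–16:56 = 6 h 25 min; less 60 min break → 5 h 25 min
Sat: 06:58–11:28 = 4 h 30 min; less 60 min break → 3 h 30 min
Sun: 11:07–19:05 = 7 h 58 min; less 60 min break → 6 h 58 min
Total: 8 h 45 min + 9 h 40 min + 3 h 47 min + 5 h 25 min + 3 h 30 min + 6 h 58 min = 38 h 5 min.

38 h 5 min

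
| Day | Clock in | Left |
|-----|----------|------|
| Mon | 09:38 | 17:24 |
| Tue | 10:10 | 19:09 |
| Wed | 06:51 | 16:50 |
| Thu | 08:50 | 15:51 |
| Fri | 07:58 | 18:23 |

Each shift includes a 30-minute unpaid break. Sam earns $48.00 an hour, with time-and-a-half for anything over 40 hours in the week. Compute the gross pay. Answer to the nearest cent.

$2040.00

Mon: 09:38–17:24 = 7 h 46 min; less 30 min break → 7 h 16 min
Tue: 10:10–19:09 = 8 h 59 min; less 30 min break → 8 h 29 min
Wed: 06:51–16:50 = 9 h 59 min; less 30 min break → 9 h 29 min
Thu: 08:50–15:51 = 7 h 1 min; less 30 min break → 6 h 31 min
Fri: 07:58–18:23 = 10 h 25 min; less 30 min break → 9 h 55 min
Total worked: 41 h 40 min = 2500 min.
Regular 40 h 0 min = 2400 min at $48.00/h; overtime 1 h 40 min = 100 min at $72.00/h.
Pay = (2400 × $48.00 + 100 × $72.00) ÷ 60 = $2040.00.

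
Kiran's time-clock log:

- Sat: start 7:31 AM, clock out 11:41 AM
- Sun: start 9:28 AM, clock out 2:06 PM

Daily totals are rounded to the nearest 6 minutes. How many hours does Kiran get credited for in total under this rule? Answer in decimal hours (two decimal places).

Sat: 7:31 AM–11:41 AM = 4 h 10 min → rounds to 4 h 12 min
Sun: 9:28 AM–2:06 PM = 4 h 38 min → rounds to 4 h 36 min
Total credited: 8 h 48 min.

8.80 hours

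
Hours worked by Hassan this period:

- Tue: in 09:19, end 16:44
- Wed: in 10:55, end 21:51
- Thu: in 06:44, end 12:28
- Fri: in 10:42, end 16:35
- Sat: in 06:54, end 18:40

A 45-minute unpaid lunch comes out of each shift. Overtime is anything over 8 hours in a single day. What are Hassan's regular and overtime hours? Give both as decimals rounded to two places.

Tue: 09:19–16:44 = 7 h 25 min; less 45 min break → 6 h 40 min
Wed: 10:55–21:51 = 10 h 56 min; less 45 min break → 10 h 11 min
Thu: 06:44–12:28 = 5 h 44 min; less 45 min break → 4 h 59 min
Fri: 10:42–16:35 = 5 h 53 min; less 45 min break → 5 h 8 min
Sat: 06:54–18:40 = 11 h 46 min; less 45 min break → 11 h 1 min
Tue reg 6 h 40 min / OT 0 h 0 min; Wed reg 8 h 0 min / OT 2 h 11 min; Thu reg 4 h 59 min / OT 0 h 0 min; Fri reg 5 h 8 min / OT 0 h 0 min; Sat reg 8 h 0 min / OT 3 h 1 min.
Totals: regular 32 h 47 min, overtime 5 h 12 min.

Regular 32.78 hours, overtime 5.20 hours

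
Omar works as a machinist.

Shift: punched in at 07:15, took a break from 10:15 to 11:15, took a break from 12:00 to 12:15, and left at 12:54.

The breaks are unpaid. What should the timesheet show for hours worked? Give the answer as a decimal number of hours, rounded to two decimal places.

4.40 hours

Shift: 07:15–12:54 = 5 h 39 min; less 75 min break → 4 h 24 min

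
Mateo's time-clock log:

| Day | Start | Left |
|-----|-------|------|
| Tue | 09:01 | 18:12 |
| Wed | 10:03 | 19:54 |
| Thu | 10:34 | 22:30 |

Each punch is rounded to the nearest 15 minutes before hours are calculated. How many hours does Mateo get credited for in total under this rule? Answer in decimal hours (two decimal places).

31.25 hours

Tue: in 09:01→09:00, out 18:12→18:15; 9 h 15 min
Wed: in 10:03→10:00, out 19:54→20:00; 10 h 0 min
Thu: in 10:34→10:30, out 22:30→22:30; 12 h 0 min
Total credited: 31 h 15 min.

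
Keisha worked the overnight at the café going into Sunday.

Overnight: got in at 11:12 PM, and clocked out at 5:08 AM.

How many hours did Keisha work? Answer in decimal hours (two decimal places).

Overnight: 11:12 PM → midnight = 0 h 48 min; midnight → 5:08 AM = 5 h 8 min; span 5 h 56 min

5.93 hours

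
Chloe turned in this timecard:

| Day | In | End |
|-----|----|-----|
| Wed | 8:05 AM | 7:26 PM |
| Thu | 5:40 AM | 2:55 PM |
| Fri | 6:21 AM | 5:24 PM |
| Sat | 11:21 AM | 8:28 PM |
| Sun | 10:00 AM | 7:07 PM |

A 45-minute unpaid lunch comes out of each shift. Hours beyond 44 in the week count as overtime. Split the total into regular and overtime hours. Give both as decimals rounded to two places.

Regular 44.00 hours, overtime 2.13 hours

Wed: 8:05 AM–7:26 PM = 11 h 21 min; less 45 min break → 10 h 36 min
Thu: 5:40 AM–2:55 PM = 9 h 15 min; less 45 min break → 8 h 30 min
Fri: 6:21 AM–5:24 PM = 11 h 3 min; less 45 min break → 10 h 18 min
Sat: 11:21 AM–8:28 PM = 9 h 7 min; less 45 min break → 8 h 22 min
Sun: 10:00 AM–7:07 PM = 9 h 7 min; less 45 min break → 8 h 22 min
Total worked: 46 h 8 min = 46.13 h.
Threshold 44 h → overtime 2 h 8 min, regular 44 h 0 min.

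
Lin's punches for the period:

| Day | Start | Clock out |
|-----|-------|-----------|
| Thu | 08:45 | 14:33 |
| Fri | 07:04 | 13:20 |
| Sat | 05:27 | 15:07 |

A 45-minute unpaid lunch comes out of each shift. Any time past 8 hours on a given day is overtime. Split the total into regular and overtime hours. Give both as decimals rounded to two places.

Regular 18.57 hours, overtime 0.92 hours

Thu: 08:45–14:33 = 5 h 48 min; less 45 min break → 5 h 3 min
Fri: 07:04–13:20 = 6 h 16 min; less 45 min break → 5 h 31 min
Sat: 05:27–15:07 = 9 h 40 min; less 45 min break → 8 h 55 min
Thu reg 5 h 3 min / OT 0 h 0 min; Fri reg 5 h 31 min / OT 0 h 0 min; Sat reg 8 h 0 min / OT 0 h 55 min.
Totals: regular 18 h 34 min, overtime 0 h 55 min.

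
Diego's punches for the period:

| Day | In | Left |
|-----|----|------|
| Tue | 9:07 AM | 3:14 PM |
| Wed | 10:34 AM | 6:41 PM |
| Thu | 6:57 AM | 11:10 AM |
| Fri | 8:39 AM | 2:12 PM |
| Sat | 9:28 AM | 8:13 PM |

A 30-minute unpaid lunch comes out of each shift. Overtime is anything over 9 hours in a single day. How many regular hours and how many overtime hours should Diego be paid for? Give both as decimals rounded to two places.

Regular 31.00 hours, overtime 1.25 hours

Tue: 9:07 AM–3:14 PM = 6 h 7 min; less 30 min break → 5 h 37 min
Wed: 10:34 AM–6:41 PM = 8 h 7 min; less 30 min break → 7 h 37 min
Thu: 6:57 AM–11:10 AM = 4 h 13 min; less 30 min break → 3 h 43 min
Fri: 8:39 AM–2:12 PM = 5 h 33 min; less 30 min break → 5 h 3 min
Sat: 9:28 AM–8:13 PM = 10 h 45 min; less 30 min break → 10 h 15 min
Tue reg 5 h 37 min / OT 0 h 0 min; Wed reg 7 h 37 min / OT 0 h 0 min; Thu reg 3 h 43 min / OT 0 h 0 min; Fri reg 5 h 3 min / OT 0 h 0 min; Sat reg 9 h 0 min / OT 1 h 15 min.
Totals: regular 31 h 0 min, overtime 1 h 15 min.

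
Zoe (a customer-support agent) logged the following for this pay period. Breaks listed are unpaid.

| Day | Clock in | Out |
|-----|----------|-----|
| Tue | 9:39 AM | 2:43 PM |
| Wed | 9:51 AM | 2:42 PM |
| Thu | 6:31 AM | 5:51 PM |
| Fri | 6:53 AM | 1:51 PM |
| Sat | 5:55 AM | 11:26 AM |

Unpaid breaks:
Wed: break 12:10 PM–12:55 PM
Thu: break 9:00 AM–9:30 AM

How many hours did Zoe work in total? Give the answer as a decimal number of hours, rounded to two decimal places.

32.48 hours

Tue: 9:39 AM–2:43 PM = 5 h 4 min
Wed: 9:51 AM–2:42 PM = 4 h 51 min; less 45 min break → 4 h 6 min
Thu: 6:31 AM–5:51 PM = 11 h 20 min; less 30 min break → 10 h 50 min
Fri: 6:53 AM–1:51 PM = 6 h 58 min
Sat: 5:55 AM–11:26 AM = 5 h 31 min
Total: 5 h 4 min + 4 h 6 min + 10 h 50 min + 6 h 58 min + 5 h 31 min = 32 h 29 min.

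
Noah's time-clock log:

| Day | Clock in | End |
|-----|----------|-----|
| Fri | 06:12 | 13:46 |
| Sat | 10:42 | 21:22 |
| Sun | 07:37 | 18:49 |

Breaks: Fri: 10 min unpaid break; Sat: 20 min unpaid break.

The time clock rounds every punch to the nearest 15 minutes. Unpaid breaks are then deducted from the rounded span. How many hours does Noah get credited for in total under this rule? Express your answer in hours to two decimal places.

Fri: in 06:12→06:15, out 13:46→13:45; 7 h 30 min − 10 min = 7 h 20 min
Sat: in 10:42→10:45, out 21:22→21:15; 10 h 30 min − 20 min = 10 h 10 min
Sun: in 07:37→07:30, out 18:49→18:45; 11 h 15 min
Total credited: 28 h 45 min.

28.75 hours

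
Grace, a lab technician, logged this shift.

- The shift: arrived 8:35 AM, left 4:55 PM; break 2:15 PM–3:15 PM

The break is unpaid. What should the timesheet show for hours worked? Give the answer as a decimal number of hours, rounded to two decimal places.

The shift: 8:35 AM–4:55 PM = 8 h 20 min; less 60 min break → 7 h 20 min

7.33 hours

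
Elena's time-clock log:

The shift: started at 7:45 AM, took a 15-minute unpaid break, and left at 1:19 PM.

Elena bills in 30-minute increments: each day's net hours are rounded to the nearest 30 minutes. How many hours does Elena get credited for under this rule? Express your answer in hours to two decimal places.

The shift: 7:45 AM–1:19 PM = 5 h 34 min − 15 min = 5 h 19 min → rounds to 5 h 30 min

5.50 hours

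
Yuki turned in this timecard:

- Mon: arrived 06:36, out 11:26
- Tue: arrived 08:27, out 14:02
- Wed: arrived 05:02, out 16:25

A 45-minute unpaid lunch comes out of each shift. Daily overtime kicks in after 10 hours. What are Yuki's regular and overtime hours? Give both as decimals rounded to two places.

Regular 18.92 hours, overtime 0.63 hours

Mon: 06:36–11:26 = 4 h 50 min; less 45 min break → 4 h 5 min
Tue: 08:27–14:02 = 5 h 35 min; less 45 min break → 4 h 50 min
Wed: 05:02–16:25 = 11 h 23 min; less 45 min break → 10 h 38 min
Mon reg 4 h 5 min / OT 0 h 0 min; Tue reg 4 h 50 min / OT 0 h 0 min; Wed reg 10 h 0 min / OT 0 h 38 min.
Totals: regular 18 h 55 min, overtime 0 h 38 min.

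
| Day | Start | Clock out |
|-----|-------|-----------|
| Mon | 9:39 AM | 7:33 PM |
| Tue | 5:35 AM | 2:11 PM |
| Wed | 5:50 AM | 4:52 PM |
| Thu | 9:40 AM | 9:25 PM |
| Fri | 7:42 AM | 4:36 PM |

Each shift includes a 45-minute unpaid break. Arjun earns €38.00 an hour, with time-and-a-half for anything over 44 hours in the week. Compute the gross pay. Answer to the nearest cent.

Mon: 9:39 AM–7:33 PM = 9 h 54 min; less 45 min break → 9 h 9 min
Tue: 5:35 AM–2:11 PM = 8 h 36 min; less 45 min break → 7 h 51 min
Wed: 5:50 AM–4:52 PM = 11 h 2 min; less 45 min break → 10 h 17 min
Thu: 9:40 AM–9:25 PM = 11 h 45 min; less 45 min break → 11 h 0 min
Fri: 7:42 AM–4:36 PM = 8 h 54 min; less 45 min break → 8 h 9 min
Total worked: 46 h 26 min = 2786 min.
Regular 44 h 0 min = 2640 min at €38.00/h; overtime 2 h 26 min = 146 min at €57.00/h.
Pay = (2640 × €38.00 + 146 × €57.00) ÷ 60 = €1810.70.

€1810.70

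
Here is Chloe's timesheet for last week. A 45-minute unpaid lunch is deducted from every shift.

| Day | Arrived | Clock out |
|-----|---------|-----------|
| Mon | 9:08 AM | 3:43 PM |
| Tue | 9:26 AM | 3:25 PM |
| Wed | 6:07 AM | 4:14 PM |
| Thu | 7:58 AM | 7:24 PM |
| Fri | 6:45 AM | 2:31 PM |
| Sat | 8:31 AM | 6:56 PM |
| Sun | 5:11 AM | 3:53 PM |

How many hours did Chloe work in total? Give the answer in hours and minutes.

57 h 45 min

Mon: 9:08 AM–3:43 PM = 6 h 35 min; less 45 min break → 5 h 50 min
Tue: 9:26 AM–3:25 PM = 5 h 59 min; less 45 min break → 5 h 14 min
Wed: 6:07 AM–4:14 PM = 10 h 7 min; less 45 min break → 9 h 22 min
Thu: 7:58 AM–7:24 PM = 11 h 26 min; less 45 min break → 10 h 41 min
Fri: 6:45 AM–2:31 PM = 7 h 46 min; less 45 min break → 7 h 1 min
Sat: 8:31 AM–6:56 PM = 10 h 25 min; less 45 min break → 9 h 40 min
Sun: 5:11 AM–3:53 PM = 10 h 42 min; less 45 min break → 9 h 57 min
Total: 5 h 50 min + 5 h 14 min + 9 h 22 min + 10 h 41 min + 7 h 1 min + 9 h 40 min + 9 h 57 min = 57 h 45 min.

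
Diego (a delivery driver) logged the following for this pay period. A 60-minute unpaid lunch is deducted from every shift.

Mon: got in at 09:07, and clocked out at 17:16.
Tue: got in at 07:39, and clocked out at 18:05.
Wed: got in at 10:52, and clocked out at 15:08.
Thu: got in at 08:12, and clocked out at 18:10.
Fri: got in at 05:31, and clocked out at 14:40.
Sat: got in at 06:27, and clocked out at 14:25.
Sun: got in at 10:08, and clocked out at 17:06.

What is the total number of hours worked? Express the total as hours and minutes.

49 h 54 min

Mon: 09:07–17:16 = 8 h 9 min; less 60 min break → 7 h 9 min
Tue: 07:39–18:05 = 10 h 26 min; less 60 min break → 9 h 26 min
Wed: 10:52–15:08 = 4 h 16 min; less 60 min break → 3 h 16 min
Thu: 08:12–18:10 = 9 h 58 min; less 60 min break → 8 h 58 min
Fri: 05:31–14:40 = 9 h 9 min; less 60 min break → 8 h 9 min
Sat: 06:27–14:25 = 7 h 58 min; less 60 min break → 6 h 58 min
Sun: 10:08–17:06 = 6 h 58 min; less 60 min break → 5 h 58 min
Total: 7 h 9 min + 9 h 26 min + 3 h 16 min + 8 h 58 min + 8 h 9 min + 6 h 58 min + 5 h 58 min = 49 h 54 min.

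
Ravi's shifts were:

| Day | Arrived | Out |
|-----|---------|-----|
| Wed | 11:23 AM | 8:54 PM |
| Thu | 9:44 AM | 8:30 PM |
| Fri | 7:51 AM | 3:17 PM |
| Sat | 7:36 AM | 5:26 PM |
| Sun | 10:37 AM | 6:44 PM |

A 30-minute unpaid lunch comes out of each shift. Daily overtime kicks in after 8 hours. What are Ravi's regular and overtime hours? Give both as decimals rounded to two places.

Regular 38.55 hours, overtime 4.62 hours

Wed: 11:23 AM–8:54 PM = 9 h 31 min; less 30 min break → 9 h 1 min
Thu: 9:44 AM–8:30 PM = 10 h 46 min; less 30 min break → 10 h 16 min
Fri: 7:51 AM–3:17 PM = 7 h 26 min; less 30 min break → 6 h 56 min
Sat: 7:36 AM–5:26 PM = 9 h 50 min; less 30 min break → 9 h 20 min
Sun: 10:37 AM–6:44 PM = 8 h 7 min; less 30 min break → 7 h 37 min
Wed reg 8 h 0 min / OT 1 h 1 min; Thu reg 8 h 0 min / OT 2 h 16 min; Fri reg 6 h 56 min / OT 0 h 0 min; Sat reg 8 h 0 min / OT 1 h 20 min; Sun reg 7 h 37 min / OT 0 h 0 min.
Totals: regular 38 h 33 min, overtime 4 h 37 min.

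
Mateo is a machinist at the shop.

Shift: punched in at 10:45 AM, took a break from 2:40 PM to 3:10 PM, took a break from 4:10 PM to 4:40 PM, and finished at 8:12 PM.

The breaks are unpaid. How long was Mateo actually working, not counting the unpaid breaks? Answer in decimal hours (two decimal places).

Shift: 10:45 AM–8:12 PM = 9 h 27 min; less 60 min break → 8 h 27 min

8.45 hours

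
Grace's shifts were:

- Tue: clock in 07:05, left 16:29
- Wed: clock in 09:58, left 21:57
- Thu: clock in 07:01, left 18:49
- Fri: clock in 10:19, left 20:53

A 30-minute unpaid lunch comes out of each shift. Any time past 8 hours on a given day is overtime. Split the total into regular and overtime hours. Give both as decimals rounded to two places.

Tue: 07:05–16:29 = 9 h 24 min; less 30 min break → 8 h 54 min
Wed: 09:58–21:57 = 11 h 59 min; less 30 min break → 11 h 29 min
Thu: 07:01–18:49 = 11 h 48 min; less 30 min break → 11 h 18 min
Fri: 10:19–20:53 = 10 h 34 min; less 30 min break → 10 h 4 min
Tue reg 8 h 0 min / OT 0 h 54 min; Wed reg 8 h 0 min / OT 3 h 29 min; Thu reg 8 h 0 min / OT 3 h 18 min; Fri reg 8 h 0 min / OT 2 h 4 min.
Totals: regular 32 h 0 min, overtime 9 h 45 min.

Regular 32.00 hours, overtime 9.75 hours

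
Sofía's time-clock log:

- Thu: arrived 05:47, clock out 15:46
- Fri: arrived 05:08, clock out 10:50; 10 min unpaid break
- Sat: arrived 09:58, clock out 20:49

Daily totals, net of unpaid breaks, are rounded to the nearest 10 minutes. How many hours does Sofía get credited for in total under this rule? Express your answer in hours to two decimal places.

26.33 hours

Thu: 05:47–15:46 = 9 h 59 min → rounds to 10 h 0 min
Fri: 05:08–10:50 = 5 h 42 min − 10 min = 5 h 32 min → rounds to 5 h 30 min
Sat: 09:58–20:49 = 10 h 51 min → rounds to 10 h 50 min
Total credited: 26 h 20 min.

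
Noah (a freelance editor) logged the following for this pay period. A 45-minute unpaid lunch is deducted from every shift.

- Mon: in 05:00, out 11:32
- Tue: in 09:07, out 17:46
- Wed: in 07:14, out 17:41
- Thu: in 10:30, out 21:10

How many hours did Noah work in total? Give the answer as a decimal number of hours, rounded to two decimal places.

33.30 hours

Mon: 05:00–11:32 = 6 h 32 min; less 45 min break → 5 h 47 min
Tue: 09:07–17:46 = 8 h 39 min; less 45 min break → 7 h 54 min
Wed: 07:14–17:41 = 10 h 27 min; less 45 min break → 9 h 42 min
Thu: 10:30–21:10 = 10 h 40 min; less 45 min break → 9 h 55 min
Total: 5 h 47 min + 7 h 54 min + 9 h 42 min + 9 h 55 min = 33 h 18 min.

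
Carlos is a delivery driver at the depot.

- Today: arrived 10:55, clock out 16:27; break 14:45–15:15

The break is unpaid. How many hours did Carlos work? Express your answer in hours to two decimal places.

5.03 hours

Today: 10:55–16:27 = 5 h 32 min; less 30 min break → 5 h 2 min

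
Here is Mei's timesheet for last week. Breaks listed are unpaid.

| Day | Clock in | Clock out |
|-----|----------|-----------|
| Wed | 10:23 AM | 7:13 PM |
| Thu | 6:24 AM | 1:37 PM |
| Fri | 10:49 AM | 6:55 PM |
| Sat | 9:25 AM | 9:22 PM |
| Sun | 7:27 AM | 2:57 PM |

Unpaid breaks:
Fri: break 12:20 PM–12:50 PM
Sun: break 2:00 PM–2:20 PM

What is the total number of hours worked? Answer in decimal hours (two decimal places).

Wed: 10:23 AM–7:13 PM = 8 h 50 min
Thu: 6:24 AM–1:37 PM = 7 h 13 min
Fri: 10:49 AM–6:55 PM = 8 h 6 min; less 30 min break → 7 h 36 min
Sat: 9:25 AM–9:22 PM = 11 h 57 min
Sun: 7:27 AM–2:57 PM = 7 h 30 min; less 20 min break → 7 h 10 min
Total: 8 h 50 min + 7 h 13 min + 7 h 36 min + 11 h 57 min + 7 h 10 min = 42 h 46 min.

42.77 hours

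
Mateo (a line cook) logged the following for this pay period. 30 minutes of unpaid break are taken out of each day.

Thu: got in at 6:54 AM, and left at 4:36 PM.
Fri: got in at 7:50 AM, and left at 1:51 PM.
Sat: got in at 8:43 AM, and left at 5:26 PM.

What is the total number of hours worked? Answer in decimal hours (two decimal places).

22.93 hours

Thu: 6:54 AM–4:36 PM = 9 h 42 min; less 30 min break → 9 h 12 min
Fri: 7:50 AM–1:51 PM = 6 h 1 min; less 30 min break → 5 h 31 min
Sat: 8:43 AM–5:26 PM = 8 h 43 min; less 30 min break → 8 h 13 min
Total: 9 h 12 min + 5 h 31 min + 8 h 13 min = 22 h 56 min.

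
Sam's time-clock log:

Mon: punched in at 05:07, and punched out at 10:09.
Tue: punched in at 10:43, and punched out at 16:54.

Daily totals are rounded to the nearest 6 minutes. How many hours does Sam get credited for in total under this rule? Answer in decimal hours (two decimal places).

Mon: 05:07–10:09 = 5 h 2 min → rounds to 5 h 0 min
Tue: 10:43–16:54 = 6 h 11 min → rounds to 6 h 12 min
Total credited: 11 h 12 min.

11.20 hours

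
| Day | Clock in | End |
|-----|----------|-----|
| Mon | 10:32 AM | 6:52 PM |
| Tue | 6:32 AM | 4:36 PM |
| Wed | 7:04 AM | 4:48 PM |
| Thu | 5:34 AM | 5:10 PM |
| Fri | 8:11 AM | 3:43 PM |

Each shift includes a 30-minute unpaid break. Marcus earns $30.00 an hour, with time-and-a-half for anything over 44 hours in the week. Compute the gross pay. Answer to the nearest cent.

$1354.50

Mon: 10:32 AM–6:52 PM = 8 h 20 min; less 30 min break → 7 h 50 min
Tue: 6:32 AM–4:36 PM = 10 h 4 min; less 30 min break → 9 h 34 min
Wed: 7:04 AM–4:48 PM = 9 h 44 min; less 30 min break → 9 h 14 min
Thu: 5:34 AM–5:10 PM = 11 h 36 min; less 30 min break → 11 h 6 min
Fri: 8:11 AM–3:43 PM = 7 h 32 min; less 30 min break → 7 h 2 min
Total worked: 44 h 46 min = 2686 min.
Regular 44 h 0 min = 2640 min at $30.00/h; overtime 0 h 46 min = 46 min at $45.00/h.
Pay = (2640 × $30.00 + 46 × $45.00) ÷ 60 = $1354.50.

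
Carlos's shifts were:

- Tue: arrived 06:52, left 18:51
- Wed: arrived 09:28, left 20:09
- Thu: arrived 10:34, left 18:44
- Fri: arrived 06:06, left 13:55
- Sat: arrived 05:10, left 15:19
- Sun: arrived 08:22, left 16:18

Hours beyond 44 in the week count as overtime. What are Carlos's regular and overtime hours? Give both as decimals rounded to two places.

Tue: 06:52–18:51 = 11 h 59 min
Wed: 09:28–20:09 = 10 h 41 min
Thu: 10:34–18:44 = 8 h 10 min
Fri: 06:06–13:55 = 7 h 49 min
Sat: 05:10–15:19 = 10 h 9 min
Sun: 08:22–16:18 = 7 h 56 min
Total worked: 56 h 44 min = 56.73 h.
Threshold 44 h → overtime 12 h 44 min, regular 44 h 0 min.

Regular 44.00 hours, overtime 12.73 hours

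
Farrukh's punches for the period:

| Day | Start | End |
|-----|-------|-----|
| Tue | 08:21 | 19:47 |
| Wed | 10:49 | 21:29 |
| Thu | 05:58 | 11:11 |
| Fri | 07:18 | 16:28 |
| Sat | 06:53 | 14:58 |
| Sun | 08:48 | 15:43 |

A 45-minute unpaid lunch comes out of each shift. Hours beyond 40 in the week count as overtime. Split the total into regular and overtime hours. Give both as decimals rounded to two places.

Tue: 08:21–19:47 = 11 h 26 min; less 45 min break → 10 h 41 min
Wed: 10:49–21:29 = 10 h 40 min; less 45 min break → 9 h 55 min
Thu: 05:58–11:11 = 5 h 13 min; less 45 min break → 4 h 28 min
Fri: 07:18–16:28 = 9 h 10 min; less 45 min break → 8 h 25 min
Sat: 06:53–14:58 = 8 h 5 min; less 45 min break → 7 h 20 min
Sun: 08:48–15:43 = 6 h 55 min; less 45 min break → 6 h 10 min
Total worked: 46 h 59 min = 46.98 h.
Threshold 40 h → overtime 6 h 59 min, regular 40 h 0 min.

Regular 40.00 hours, overtime 6.98 hours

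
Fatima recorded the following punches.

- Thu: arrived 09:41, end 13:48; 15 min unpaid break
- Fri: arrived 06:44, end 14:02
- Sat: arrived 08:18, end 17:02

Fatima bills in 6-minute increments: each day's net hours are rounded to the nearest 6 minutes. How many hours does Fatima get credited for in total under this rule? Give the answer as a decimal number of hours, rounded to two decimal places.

19.90 hours

Thu: 09:41–13:48 = 4 h 7 min − 15 min = 3 h 52 min → rounds to 3 h 54 min
Fri: 06:44–14:02 = 7 h 18 min → rounds to 7 h 18 min
Sat: 08:18–17:02 = 8 h 44 min → rounds to 8 h 42 min
Total credited: 19 h 54 min.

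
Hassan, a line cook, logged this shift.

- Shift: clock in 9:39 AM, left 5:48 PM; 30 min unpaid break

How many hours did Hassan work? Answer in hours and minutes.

Shift: 9:39 AM–5:48 PM = 8 h 9 min; less 30 min break → 7 h 39 min

7 h 39 min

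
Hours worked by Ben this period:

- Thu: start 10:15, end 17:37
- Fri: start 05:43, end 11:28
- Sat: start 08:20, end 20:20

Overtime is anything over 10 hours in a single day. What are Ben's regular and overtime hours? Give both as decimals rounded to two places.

Thu: 10:15–17:37 = 7 h 22 min
Fri: 05:43–11:28 = 5 h 45 min
Sat: 08:20–20:20 = 12 h 0 min
Thu reg 7 h 22 min / OT 0 h 0 min; Fri reg 5 h 45 min / OT 0 h 0 min; Sat reg 10 h 0 min / OT 2 h 0 min.
Totals: regular 23 h 7 min, overtime 2 h 0 min.

Regular 23.12 hours, overtime 2.00 hours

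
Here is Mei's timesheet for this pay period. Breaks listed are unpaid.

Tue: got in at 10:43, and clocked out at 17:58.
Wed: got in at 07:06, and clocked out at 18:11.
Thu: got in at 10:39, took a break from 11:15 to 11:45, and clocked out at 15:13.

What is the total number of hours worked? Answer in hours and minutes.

Tue: 10:43–17:58 = 7 h 15 min
Wed: 07:06–18:11 = 11 h 5 min
Thu: 10:39–15:13 = 4 h 34 min; less 30 min break → 4 h 4 min
Total: 7 h 15 min + 11 h 5 min + 4 h 4 min = 22 h 24 min.

22 h 24 min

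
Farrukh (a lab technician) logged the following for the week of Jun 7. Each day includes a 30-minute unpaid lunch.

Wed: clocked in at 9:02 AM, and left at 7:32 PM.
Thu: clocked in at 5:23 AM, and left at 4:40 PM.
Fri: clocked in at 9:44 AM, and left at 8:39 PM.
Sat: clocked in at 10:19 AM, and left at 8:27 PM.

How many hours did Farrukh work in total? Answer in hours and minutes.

40 h 50 min

Wed: 9:02 AM–7:32 PM = 10 h 30 min; less 30 min break → 10 h 0 min
Thu: 5:23 AM–4:40 PM = 11 h 17 min; less 30 min break → 10 h 47 min
Fri: 9:44 AM–8:39 PM = 10 h 55 min; less 30 min break → 10 h 25 min
Sat: 10:19 AM–8:27 PM = 10 h 8 min; less 30 min break → 9 h 38 min
Total: 10 h 0 min + 10 h 47 min + 10 h 25 min + 9 h 38 min = 40 h 50 min.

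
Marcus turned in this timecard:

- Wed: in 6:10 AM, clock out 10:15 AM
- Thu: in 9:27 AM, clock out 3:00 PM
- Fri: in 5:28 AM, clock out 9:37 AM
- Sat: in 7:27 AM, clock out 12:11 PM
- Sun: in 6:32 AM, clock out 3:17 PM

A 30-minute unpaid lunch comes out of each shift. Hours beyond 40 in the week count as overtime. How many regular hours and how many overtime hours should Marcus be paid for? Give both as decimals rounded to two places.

Wed: 6:10 AM–10:15 AM = 4 h 5 min; less 30 min break → 3 h 35 min
Thu: 9:27 AM–3:00 PM = 5 h 33 min; less 30 min break → 5 h 3 min
Fri: 5:28 AM–9:37 AM = 4 h 9 min; less 30 min break → 3 h 39 min
Sat: 7:27 AM–12:11 PM = 4 h 44 min; less 30 min break → 4 h 14 min
Sun: 6:32 AM–3:17 PM = 8 h 45 min; less 30 min break → 8 h 15 min
Total worked: 24 h 46 min = 24.77 h.
Threshold 40 h → overtime 0 h 0 min, regular 24 h 46 min.

Regular 24.77 hours, overtime 0.00 hours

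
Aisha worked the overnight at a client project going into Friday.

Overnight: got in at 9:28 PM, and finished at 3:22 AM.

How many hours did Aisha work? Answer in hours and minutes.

Overnight: 9:28 PM → midnight = 2 h 32 min; midnight → 3:22 AM = 3 h 22 min; span 5 h 54 min

5 h 54 min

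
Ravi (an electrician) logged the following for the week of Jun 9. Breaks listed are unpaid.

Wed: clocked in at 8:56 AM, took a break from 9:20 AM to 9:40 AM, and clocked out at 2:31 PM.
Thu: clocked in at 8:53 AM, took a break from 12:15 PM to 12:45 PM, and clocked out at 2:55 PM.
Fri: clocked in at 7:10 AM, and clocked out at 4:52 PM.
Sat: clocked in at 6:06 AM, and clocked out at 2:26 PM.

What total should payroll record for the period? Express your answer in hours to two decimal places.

28.82 hours

Wed: 8:56 AM–2:31 PM = 5 h 35 min; less 20 min break → 5 h 15 min
Thu: 8:53 AM–2:55 PM = 6 h 2 min; less 30 min break → 5 h 32 min
Fri: 7:10 AM–4:52 PM = 9 h 42 min
Sat: 6:06 AM–2:26 PM = 8 h 20 min
Total: 5 h 15 min + 5 h 32 min + 9 h 42 min + 8 h 20 min = 28 h 49 min.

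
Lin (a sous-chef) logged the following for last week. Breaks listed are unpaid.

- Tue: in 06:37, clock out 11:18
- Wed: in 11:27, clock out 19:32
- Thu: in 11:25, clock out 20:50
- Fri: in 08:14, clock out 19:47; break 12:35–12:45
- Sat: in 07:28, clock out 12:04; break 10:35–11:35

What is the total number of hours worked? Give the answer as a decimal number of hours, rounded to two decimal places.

37.17 hours

Tue: 06:37–11:18 = 4 h 41 min
Wed: 11:27–19:32 = 8 h 5 min
Thu: 11:25–20:50 = 9 h 25 min
Fri: 08:14–19:47 = 11 h 33 min; less 10 min break → 11 h 23 min
Sat: 07:28–12:04 = 4 h 36 min; less 60 min break → 3 h 36 min
Total: 4 h 41 min + 8 h 5 min + 9 h 25 min + 11 h 23 min + 3 h 36 min = 37 h 10 min.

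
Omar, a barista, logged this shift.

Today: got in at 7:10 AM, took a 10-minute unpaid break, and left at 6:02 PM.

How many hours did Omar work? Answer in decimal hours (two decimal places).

10.70 hours

Today: 7:10 AM–6:02 PM = 10 h 52 min; less 10 min break → 10 h 42 min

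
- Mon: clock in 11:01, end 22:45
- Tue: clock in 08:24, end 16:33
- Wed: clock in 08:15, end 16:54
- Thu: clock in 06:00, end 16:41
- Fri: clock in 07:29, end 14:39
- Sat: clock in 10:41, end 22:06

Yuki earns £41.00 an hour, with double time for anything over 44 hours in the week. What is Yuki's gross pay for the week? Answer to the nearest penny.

Mon: 11:01–22:45 = 11 h 44 min
Tue: 08:24–16:33 = 8 h 9 min
Wed: 08:15–16:54 = 8 h 39 min
Thu: 06:00–16:41 = 10 h 41 min
Fri: 07:29–14:39 = 7 h 10 min
Sat: 10:41–22:06 = 11 h 25 min
Total worked: 57 h 48 min = 3468 min.
Regular 44 h 0 min = 2640 min at £41.00/h; overtime 13 h 48 min = 828 min at £82.00/h.
Pay = (2640 × £41.00 + 828 × £82.00) ÷ 60 = £2935.60.

£2935.60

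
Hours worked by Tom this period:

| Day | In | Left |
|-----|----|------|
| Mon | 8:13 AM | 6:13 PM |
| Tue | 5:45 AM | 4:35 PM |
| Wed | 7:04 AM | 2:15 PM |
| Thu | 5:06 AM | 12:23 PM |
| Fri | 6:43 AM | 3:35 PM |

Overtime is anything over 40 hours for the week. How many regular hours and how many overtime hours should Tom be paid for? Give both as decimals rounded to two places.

Mon: 8:13 AM–6:13 PM = 10 h 0 min
Tue: 5:45 AM–4:35 PM = 10 h 50 min
Wed: 7:04 AM–2:15 PM = 7 h 11 min
Thu: 5:06 AM–12:23 PM = 7 h 17 min
Fri: 6:43 AM–3:35 PM = 8 h 52 min
Total worked: 44 h 10 min = 44.17 h.
Threshold 40 h → overtime 4 h 10 min, regular 40 h 0 min.

Regular 40.00 hours, overtime 4.17 hours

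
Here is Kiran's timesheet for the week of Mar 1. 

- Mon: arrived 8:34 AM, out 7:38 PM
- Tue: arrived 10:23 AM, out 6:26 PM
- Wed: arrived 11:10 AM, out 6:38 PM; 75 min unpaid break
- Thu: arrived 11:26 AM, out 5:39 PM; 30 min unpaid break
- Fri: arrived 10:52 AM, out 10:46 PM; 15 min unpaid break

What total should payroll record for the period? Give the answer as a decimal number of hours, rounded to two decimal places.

Mon: 8:34 AM–7:38 PM = 11 h 4 min
Tue: 10:23 AM–6:26 PM = 8 h 3 min
Wed: 11:10 AM–6:38 PM = 7 h 28 min; less 75 min break → 6 h 13 min
Thu: 11:26 AM–5:39 PM = 6 h 13 min; less 30 min break → 5 h 43 min
Fri: 10:52 AM–10:46 PM = 11 h 54 min; less 15 min break → 11 h 39 min
Total: 11 h 4 min + 8 h 3 min + 6 h 13 min + 5 h 43 min + 11 h 39 min = 42 h 42 min.

42.70 hours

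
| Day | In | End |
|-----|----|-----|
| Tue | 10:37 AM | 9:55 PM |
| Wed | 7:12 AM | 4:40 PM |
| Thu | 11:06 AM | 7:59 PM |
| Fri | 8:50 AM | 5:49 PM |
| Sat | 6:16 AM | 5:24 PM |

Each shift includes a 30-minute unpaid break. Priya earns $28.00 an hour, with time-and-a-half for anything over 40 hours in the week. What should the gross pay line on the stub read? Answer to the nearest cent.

$1425.20

Tue: 10:37 AM–9:55 PM = 11 h 18 min; less 30 min break → 10 h 48 min
Wed: 7:12 AM–4:40 PM = 9 h 28 min; less 30 min break → 8 h 58 min
Thu: 11:06 AM–7:59 PM = 8 h 53 min; less 30 min break → 8 h 23 min
Fri: 8:50 AM–5:49 PM = 8 h 59 min; less 30 min break → 8 h 29 min
Sat: 6:16 AM–5:24 PM = 11 h 8 min; less 30 min break → 10 h 38 min
Total worked: 47 h 16 min = 2836 min.
Regular 40 h 0 min = 2400 min at $28.00/h; overtime 7 h 16 min = 436 min at $42.00/h.
Pay = (2400 × $28.00 + 436 × $42.00) ÷ 60 = $1425.20.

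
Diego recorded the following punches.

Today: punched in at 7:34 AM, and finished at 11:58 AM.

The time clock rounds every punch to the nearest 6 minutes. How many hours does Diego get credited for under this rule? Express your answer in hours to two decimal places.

Today: in 7:34 AM→7:36 AM, out 11:58 AM→12:00 PM; 4 h 24 min

4.40 hours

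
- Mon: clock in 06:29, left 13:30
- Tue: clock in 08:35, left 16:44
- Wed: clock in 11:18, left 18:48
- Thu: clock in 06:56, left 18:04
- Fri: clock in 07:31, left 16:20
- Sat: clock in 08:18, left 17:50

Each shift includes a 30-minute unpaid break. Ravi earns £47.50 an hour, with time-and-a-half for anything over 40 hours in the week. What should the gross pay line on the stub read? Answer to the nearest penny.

£2551.94

Mon: 06:29–13:30 = 7 h 1 min; less 30 min break → 6 h 31 min
Tue: 08:35–16:44 = 8 h 9 min; less 30 min break → 7 h 39 min
Wed: 11:18–18:48 = 7 h 30 min; less 30 min break → 7 h 0 min
Thu: 06:56–18:04 = 11 h 8 min; less 30 min break → 10 h 38 min
Fri: 07:31–16:20 = 8 h 49 min; less 30 min break → 8 h 19 min
Sat: 08:18–17:50 = 9 h 32 min; less 30 min break → 9 h 2 min
Total worked: 49 h 9 min = 2949 min.
Regular 40 h 0 min = 2400 min at £47.50/h; overtime 9 h 9 min = 549 min at £71.25/h.
Pay = (2400 × £47.50 + 549 × £71.25) ÷ 60 = £2551.94.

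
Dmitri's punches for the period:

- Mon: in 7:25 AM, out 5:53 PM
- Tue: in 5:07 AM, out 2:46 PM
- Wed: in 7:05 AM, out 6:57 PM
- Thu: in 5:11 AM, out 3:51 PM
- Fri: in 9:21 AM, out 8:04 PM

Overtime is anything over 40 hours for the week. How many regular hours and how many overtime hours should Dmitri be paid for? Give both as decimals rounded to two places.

Mon: 7:25 AM–5:53 PM = 10 h 28 min
Tue: 5:07 AM–2:46 PM = 9 h 39 min
Wed: 7:05 AM–6:57 PM = 11 h 52 min
Thu: 5:11 AM–3:51 PM = 10 h 40 min
Fri: 9:21 AM–8:04 PM = 10 h 43 min
Total worked: 53 h 22 min = 53.37 h.
Threshold 40 h → overtime 13 h 22 min, regular 40 h 0 min.

Regular 40.00 hours, overtime 13.37 hours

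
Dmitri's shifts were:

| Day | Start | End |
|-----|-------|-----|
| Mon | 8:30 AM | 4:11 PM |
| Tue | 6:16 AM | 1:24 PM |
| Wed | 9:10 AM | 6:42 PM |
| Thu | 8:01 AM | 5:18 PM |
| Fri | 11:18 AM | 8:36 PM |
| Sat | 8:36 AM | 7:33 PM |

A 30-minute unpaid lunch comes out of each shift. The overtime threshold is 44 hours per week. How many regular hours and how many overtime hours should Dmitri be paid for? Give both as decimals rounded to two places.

Mon: 8:30 AM–4:11 PM = 7 h 41 min; less 30 min break → 7 h 11 min
Tue: 6:16 AM–1:24 PM = 7 h 8 min; less 30 min break → 6 h 38 min
Wed: 9:10 AM–6:42 PM = 9 h 32 min; less 30 min break → 9 h 2 min
Thu: 8:01 AM–5:18 PM = 9 h 17 min; less 30 min break → 8 h 47 min
Fri: 11:18 AM–8:36 PM = 9 h 18 min; less 30 min break → 8 h 48 min
Sat: 8:36 AM–7:33 PM = 10 h 57 min; less 30 min break → 10 h 27 min
Total worked: 50 h 53 min = 50.88 h.
Threshold 44 h → overtime 6 h 53 min, regular 44 h 0 min.

Regular 44.00 hours, overtime 6.88 hours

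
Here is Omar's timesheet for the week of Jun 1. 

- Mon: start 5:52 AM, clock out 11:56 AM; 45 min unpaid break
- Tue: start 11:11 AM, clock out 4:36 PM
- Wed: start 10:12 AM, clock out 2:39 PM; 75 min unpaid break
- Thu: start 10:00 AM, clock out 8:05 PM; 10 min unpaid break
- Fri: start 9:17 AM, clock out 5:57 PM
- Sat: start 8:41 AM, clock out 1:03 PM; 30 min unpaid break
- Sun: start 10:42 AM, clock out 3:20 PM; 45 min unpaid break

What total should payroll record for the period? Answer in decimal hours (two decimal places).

40.27 hours

Mon: 5:52 AM–11:56 AM = 6 h 4 min; less 45 min break → 5 h 19 min
Tue: 11:11 AM–4:36 PM = 5 h 25 min
Wed: 10:12 AM–2:39 PM = 4 h 27 min; less 75 min break → 3 h 12 min
Thu: 10:00 AM–8:05 PM = 10 h 5 min; less 10 min break → 9 h 55 min
Fri: 9:17 AM–5:57 PM = 8 h 40 min
Sat: 8:41 AM–1:03 PM = 4 h 22 min; less 30 min break → 3 h 52 min
Sun: 10:42 AM–3:20 PM = 4 h 38 min; less 45 min break → 3 h 53 min
Total: 5 h 19 min + 5 h 25 min + 3 h 12 min + 9 h 55 min + 8 h 40 min + 3 h 52 min + 3 h 53 min = 40 h 16 min.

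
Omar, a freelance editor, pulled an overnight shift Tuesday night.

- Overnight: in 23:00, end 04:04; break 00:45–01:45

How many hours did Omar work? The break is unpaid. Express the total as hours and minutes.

4 h 4 min

Overnight: 23:00 → midnight = 1 h 0 min; midnight → 04:04 = 4 h 4 min; span 5 h 4 min; less 60 min break → 4 h 4 min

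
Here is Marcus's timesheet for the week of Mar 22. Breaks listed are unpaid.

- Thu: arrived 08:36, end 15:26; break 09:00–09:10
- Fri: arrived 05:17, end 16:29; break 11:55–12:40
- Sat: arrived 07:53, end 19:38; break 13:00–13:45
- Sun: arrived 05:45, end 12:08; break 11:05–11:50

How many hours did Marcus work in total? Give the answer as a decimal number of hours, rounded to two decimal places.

33.75 hours

Thu: 08:36–15:26 = 6 h 50 min; less 10 min break → 6 h 40 min
Fri: 05:17–16:29 = 11 h 12 min; less 45 min break → 10 h 27 min
Sat: 07:53–19:38 = 11 h 45 min; less 45 min break → 11 h 0 min
Sun: 05:45–12:08 = 6 h 23 min; less 45 min break → 5 h 38 min
Total: 6 h 40 min + 10 h 27 min + 11 h 0 min + 5 h 38 min = 33 h 45 min.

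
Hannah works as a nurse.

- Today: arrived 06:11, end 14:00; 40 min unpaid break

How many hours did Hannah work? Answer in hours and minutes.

7 h 9 min

Today: 06:11–14:00 = 7 h 49 min; less 40 min break → 7 h 9 min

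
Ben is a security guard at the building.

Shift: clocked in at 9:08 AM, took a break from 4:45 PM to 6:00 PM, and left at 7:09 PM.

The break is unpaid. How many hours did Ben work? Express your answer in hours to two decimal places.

Shift: 9:08 AM–7:09 PM = 10 h 1 min; less 75 min break → 8 h 46 min

8.77 hours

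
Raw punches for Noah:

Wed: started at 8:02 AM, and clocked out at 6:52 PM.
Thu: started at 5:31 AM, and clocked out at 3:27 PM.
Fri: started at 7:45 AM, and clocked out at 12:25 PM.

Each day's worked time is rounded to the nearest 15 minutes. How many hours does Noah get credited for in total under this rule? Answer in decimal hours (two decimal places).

25.50 hours

Wed: 8:02 AM–6:52 PM = 10 h 50 min → rounds to 10 h 45 min
Thu: 5:31 AM–3:27 PM = 9 h 56 min → rounds to 10 h 0 min
Fri: 7:45 AM–12:25 PM = 4 h 40 min → rounds to 4 h 45 min
Total credited: 25 h 30 min.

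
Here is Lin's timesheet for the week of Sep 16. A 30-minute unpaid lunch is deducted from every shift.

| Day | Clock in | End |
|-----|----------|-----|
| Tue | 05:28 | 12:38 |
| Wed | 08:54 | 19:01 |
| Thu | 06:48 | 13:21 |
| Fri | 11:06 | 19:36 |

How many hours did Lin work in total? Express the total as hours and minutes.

30 h 20 min

Tue: 05:28–12:38 = 7 h 10 min; less 30 min break → 6 h 40 min
Wed: 08:54–19:01 = 10 h 7 min; less 30 min break → 9 h 37 min
Thu: 06:48–13:21 = 6 h 33 min; less 30 min break → 6 h 3 min
Fri: 11:06–19:36 = 8 h 30 min; less 30 min break → 8 h 0 min
Total: 6 h 40 min + 9 h 37 min + 6 h 3 min + 8 h 0 min = 30 h 20 min.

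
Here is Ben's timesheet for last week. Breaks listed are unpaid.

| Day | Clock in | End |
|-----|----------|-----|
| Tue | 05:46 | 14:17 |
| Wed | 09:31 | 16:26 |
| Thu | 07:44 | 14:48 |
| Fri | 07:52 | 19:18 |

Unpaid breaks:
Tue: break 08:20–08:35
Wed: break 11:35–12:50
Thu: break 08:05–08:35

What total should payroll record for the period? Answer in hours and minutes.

Tue: 05:46–14:17 = 8 h 31 min; less 15 min break → 8 h 16 min
Wed: 09:31–16:26 = 6 h 55 min; less 75 min break → 5 h 40 min
Thu: 07:44–14:48 = 7 h 4 min; less 30 min break → 6 h 34 min
Fri: 07:52–19:18 = 11 h 26 min
Total: 8 h 16 min + 5 h 40 min + 6 h 34 min + 11 h 26 min = 31 h 56 min.

31 h 56 min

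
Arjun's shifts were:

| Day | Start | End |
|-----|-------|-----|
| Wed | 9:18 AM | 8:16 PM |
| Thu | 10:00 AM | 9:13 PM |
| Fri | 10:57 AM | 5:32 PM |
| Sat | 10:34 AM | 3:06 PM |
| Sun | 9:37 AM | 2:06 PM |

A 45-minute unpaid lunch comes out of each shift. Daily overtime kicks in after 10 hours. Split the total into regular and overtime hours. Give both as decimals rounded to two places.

Wed: 9:18 AM–8:16 PM = 10 h 58 min; less 45 min break → 10 h 13 min
Thu: 10:00 AM–9:13 PM = 11 h 13 min; less 45 min break → 10 h 28 min
Fri: 10:57 AM–5:32 PM = 6 h 35 min; less 45 min break → 5 h 50 min
Sat: 10:34 AM–3:06 PM = 4 h 32 min; less 45 min break → 3 h 47 min
Sun: 9:37 AM–2:06 PM = 4 h 29 min; less 45 min break → 3 h 44 min
Wed reg 10 h 0 min / OT 0 h 13 min; Thu reg 10 h 0 min / OT 0 h 28 min; Fri reg 5 h 50 min / OT 0 h 0 min; Sat reg 3 h 47 min / OT 0 h 0 min; Sun reg 3 h 44 min / OT 0 h 0 min.
Totals: regular 33 h 21 min, overtime 0 h 41 min.

Regular 33.35 hours, overtime 0.68 hours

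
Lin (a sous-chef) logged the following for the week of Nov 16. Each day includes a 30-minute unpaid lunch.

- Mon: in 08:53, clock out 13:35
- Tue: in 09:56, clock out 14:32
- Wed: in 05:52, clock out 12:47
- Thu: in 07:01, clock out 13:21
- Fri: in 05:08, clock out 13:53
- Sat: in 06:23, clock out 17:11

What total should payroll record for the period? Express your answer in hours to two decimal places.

Mon: 08:53–13:35 = 4 h 42 min; less 30 min break → 4 h 12 min
Tue: 09:56–14:32 = 4 h 36 min; less 30 min break → 4 h 6 min
Wed: 05:52–12:47 = 6 h 55 min; less 30 min break → 6 h 25 min
Thu: 07:01–13:21 = 6 h 20 min; less 30 min break → 5 h 50 min
Fri: 05:08–13:53 = 8 h 45 min; less 30 min break → 8 h 15 min
Sat: 06:23–17:11 = 10 h 48 min; less 30 min break → 10 h 18 min
Total: 4 h 12 min + 4 h 6 min + 6 h 25 min + 5 h 50 min + 8 h 15 min + 10 h 18 min = 39 h 6 min.

39.10 hours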